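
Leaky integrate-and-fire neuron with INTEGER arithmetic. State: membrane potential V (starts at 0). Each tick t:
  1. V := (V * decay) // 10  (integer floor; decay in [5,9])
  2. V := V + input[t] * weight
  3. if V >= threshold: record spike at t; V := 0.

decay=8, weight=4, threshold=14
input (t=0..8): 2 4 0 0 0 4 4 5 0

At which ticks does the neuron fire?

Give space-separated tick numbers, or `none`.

Answer: 1 5 6 7

Derivation:
t=0: input=2 -> V=8
t=1: input=4 -> V=0 FIRE
t=2: input=0 -> V=0
t=3: input=0 -> V=0
t=4: input=0 -> V=0
t=5: input=4 -> V=0 FIRE
t=6: input=4 -> V=0 FIRE
t=7: input=5 -> V=0 FIRE
t=8: input=0 -> V=0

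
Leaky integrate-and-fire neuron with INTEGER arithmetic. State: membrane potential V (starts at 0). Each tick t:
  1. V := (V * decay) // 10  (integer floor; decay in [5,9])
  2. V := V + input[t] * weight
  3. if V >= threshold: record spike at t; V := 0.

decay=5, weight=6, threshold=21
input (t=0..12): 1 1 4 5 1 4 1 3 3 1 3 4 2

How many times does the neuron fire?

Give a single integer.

t=0: input=1 -> V=6
t=1: input=1 -> V=9
t=2: input=4 -> V=0 FIRE
t=3: input=5 -> V=0 FIRE
t=4: input=1 -> V=6
t=5: input=4 -> V=0 FIRE
t=6: input=1 -> V=6
t=7: input=3 -> V=0 FIRE
t=8: input=3 -> V=18
t=9: input=1 -> V=15
t=10: input=3 -> V=0 FIRE
t=11: input=4 -> V=0 FIRE
t=12: input=2 -> V=12

Answer: 6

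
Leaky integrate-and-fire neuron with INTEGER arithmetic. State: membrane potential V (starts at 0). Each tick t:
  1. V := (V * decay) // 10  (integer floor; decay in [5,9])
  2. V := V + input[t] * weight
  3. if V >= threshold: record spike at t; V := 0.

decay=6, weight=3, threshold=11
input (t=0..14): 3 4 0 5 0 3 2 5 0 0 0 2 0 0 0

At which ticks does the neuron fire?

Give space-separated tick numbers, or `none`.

Answer: 1 3 6 7

Derivation:
t=0: input=3 -> V=9
t=1: input=4 -> V=0 FIRE
t=2: input=0 -> V=0
t=3: input=5 -> V=0 FIRE
t=4: input=0 -> V=0
t=5: input=3 -> V=9
t=6: input=2 -> V=0 FIRE
t=7: input=5 -> V=0 FIRE
t=8: input=0 -> V=0
t=9: input=0 -> V=0
t=10: input=0 -> V=0
t=11: input=2 -> V=6
t=12: input=0 -> V=3
t=13: input=0 -> V=1
t=14: input=0 -> V=0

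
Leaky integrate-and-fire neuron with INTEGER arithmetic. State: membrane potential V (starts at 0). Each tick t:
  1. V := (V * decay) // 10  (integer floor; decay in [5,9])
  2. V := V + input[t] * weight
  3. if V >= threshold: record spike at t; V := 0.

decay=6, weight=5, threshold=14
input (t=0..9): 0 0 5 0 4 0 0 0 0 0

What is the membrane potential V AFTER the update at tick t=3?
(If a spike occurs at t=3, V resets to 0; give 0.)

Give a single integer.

t=0: input=0 -> V=0
t=1: input=0 -> V=0
t=2: input=5 -> V=0 FIRE
t=3: input=0 -> V=0
t=4: input=4 -> V=0 FIRE
t=5: input=0 -> V=0
t=6: input=0 -> V=0
t=7: input=0 -> V=0
t=8: input=0 -> V=0
t=9: input=0 -> V=0

Answer: 0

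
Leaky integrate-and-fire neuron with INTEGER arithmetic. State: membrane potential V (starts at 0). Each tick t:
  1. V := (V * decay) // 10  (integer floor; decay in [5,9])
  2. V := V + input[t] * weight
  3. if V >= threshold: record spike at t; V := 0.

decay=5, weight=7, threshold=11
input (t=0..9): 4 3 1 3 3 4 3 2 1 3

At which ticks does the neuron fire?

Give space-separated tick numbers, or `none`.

Answer: 0 1 3 4 5 6 7 9

Derivation:
t=0: input=4 -> V=0 FIRE
t=1: input=3 -> V=0 FIRE
t=2: input=1 -> V=7
t=3: input=3 -> V=0 FIRE
t=4: input=3 -> V=0 FIRE
t=5: input=4 -> V=0 FIRE
t=6: input=3 -> V=0 FIRE
t=7: input=2 -> V=0 FIRE
t=8: input=1 -> V=7
t=9: input=3 -> V=0 FIRE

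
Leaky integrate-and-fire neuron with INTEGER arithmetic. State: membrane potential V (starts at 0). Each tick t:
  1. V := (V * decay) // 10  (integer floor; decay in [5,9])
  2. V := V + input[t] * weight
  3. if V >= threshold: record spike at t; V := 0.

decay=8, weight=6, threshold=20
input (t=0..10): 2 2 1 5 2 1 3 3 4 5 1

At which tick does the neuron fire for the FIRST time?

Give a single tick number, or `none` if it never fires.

Answer: 1

Derivation:
t=0: input=2 -> V=12
t=1: input=2 -> V=0 FIRE
t=2: input=1 -> V=6
t=3: input=5 -> V=0 FIRE
t=4: input=2 -> V=12
t=5: input=1 -> V=15
t=6: input=3 -> V=0 FIRE
t=7: input=3 -> V=18
t=8: input=4 -> V=0 FIRE
t=9: input=5 -> V=0 FIRE
t=10: input=1 -> V=6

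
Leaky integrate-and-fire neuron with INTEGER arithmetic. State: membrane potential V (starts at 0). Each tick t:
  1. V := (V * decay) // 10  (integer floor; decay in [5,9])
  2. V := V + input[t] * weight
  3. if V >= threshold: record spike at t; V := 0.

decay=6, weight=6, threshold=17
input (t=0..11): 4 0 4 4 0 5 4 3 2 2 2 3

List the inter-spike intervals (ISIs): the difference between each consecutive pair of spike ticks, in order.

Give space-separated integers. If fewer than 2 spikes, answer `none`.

t=0: input=4 -> V=0 FIRE
t=1: input=0 -> V=0
t=2: input=4 -> V=0 FIRE
t=3: input=4 -> V=0 FIRE
t=4: input=0 -> V=0
t=5: input=5 -> V=0 FIRE
t=6: input=4 -> V=0 FIRE
t=7: input=3 -> V=0 FIRE
t=8: input=2 -> V=12
t=9: input=2 -> V=0 FIRE
t=10: input=2 -> V=12
t=11: input=3 -> V=0 FIRE

Answer: 2 1 2 1 1 2 2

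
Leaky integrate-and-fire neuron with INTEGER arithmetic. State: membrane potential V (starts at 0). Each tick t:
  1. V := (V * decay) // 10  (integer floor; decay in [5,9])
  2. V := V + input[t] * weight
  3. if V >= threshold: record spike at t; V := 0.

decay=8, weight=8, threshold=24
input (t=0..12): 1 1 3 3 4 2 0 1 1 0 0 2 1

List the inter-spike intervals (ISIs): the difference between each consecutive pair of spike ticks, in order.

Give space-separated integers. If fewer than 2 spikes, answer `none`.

t=0: input=1 -> V=8
t=1: input=1 -> V=14
t=2: input=3 -> V=0 FIRE
t=3: input=3 -> V=0 FIRE
t=4: input=4 -> V=0 FIRE
t=5: input=2 -> V=16
t=6: input=0 -> V=12
t=7: input=1 -> V=17
t=8: input=1 -> V=21
t=9: input=0 -> V=16
t=10: input=0 -> V=12
t=11: input=2 -> V=0 FIRE
t=12: input=1 -> V=8

Answer: 1 1 7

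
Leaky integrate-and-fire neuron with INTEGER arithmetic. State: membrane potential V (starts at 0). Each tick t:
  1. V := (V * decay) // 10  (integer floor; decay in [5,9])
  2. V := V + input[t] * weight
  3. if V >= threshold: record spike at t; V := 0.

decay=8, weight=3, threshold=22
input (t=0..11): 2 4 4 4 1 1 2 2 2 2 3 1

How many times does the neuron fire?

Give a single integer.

t=0: input=2 -> V=6
t=1: input=4 -> V=16
t=2: input=4 -> V=0 FIRE
t=3: input=4 -> V=12
t=4: input=1 -> V=12
t=5: input=1 -> V=12
t=6: input=2 -> V=15
t=7: input=2 -> V=18
t=8: input=2 -> V=20
t=9: input=2 -> V=0 FIRE
t=10: input=3 -> V=9
t=11: input=1 -> V=10

Answer: 2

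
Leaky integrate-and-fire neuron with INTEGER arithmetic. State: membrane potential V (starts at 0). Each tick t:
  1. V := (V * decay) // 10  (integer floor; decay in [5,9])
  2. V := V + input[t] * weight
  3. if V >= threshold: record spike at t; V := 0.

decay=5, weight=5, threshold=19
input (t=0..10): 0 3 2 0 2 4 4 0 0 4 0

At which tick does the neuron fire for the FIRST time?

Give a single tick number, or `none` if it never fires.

Answer: 5

Derivation:
t=0: input=0 -> V=0
t=1: input=3 -> V=15
t=2: input=2 -> V=17
t=3: input=0 -> V=8
t=4: input=2 -> V=14
t=5: input=4 -> V=0 FIRE
t=6: input=4 -> V=0 FIRE
t=7: input=0 -> V=0
t=8: input=0 -> V=0
t=9: input=4 -> V=0 FIRE
t=10: input=0 -> V=0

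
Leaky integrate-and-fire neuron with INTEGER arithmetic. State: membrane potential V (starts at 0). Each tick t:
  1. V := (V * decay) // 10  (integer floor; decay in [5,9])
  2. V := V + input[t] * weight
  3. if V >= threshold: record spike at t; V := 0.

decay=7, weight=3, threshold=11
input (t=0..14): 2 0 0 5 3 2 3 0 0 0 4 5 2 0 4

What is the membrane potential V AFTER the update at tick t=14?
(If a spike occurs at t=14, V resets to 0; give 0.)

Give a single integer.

t=0: input=2 -> V=6
t=1: input=0 -> V=4
t=2: input=0 -> V=2
t=3: input=5 -> V=0 FIRE
t=4: input=3 -> V=9
t=5: input=2 -> V=0 FIRE
t=6: input=3 -> V=9
t=7: input=0 -> V=6
t=8: input=0 -> V=4
t=9: input=0 -> V=2
t=10: input=4 -> V=0 FIRE
t=11: input=5 -> V=0 FIRE
t=12: input=2 -> V=6
t=13: input=0 -> V=4
t=14: input=4 -> V=0 FIRE

Answer: 0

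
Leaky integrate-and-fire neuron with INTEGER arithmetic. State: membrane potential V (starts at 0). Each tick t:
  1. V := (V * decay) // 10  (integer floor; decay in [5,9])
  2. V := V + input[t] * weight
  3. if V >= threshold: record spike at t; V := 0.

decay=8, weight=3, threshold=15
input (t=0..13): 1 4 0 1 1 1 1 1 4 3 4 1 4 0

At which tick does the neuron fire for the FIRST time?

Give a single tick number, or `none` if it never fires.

t=0: input=1 -> V=3
t=1: input=4 -> V=14
t=2: input=0 -> V=11
t=3: input=1 -> V=11
t=4: input=1 -> V=11
t=5: input=1 -> V=11
t=6: input=1 -> V=11
t=7: input=1 -> V=11
t=8: input=4 -> V=0 FIRE
t=9: input=3 -> V=9
t=10: input=4 -> V=0 FIRE
t=11: input=1 -> V=3
t=12: input=4 -> V=14
t=13: input=0 -> V=11

Answer: 8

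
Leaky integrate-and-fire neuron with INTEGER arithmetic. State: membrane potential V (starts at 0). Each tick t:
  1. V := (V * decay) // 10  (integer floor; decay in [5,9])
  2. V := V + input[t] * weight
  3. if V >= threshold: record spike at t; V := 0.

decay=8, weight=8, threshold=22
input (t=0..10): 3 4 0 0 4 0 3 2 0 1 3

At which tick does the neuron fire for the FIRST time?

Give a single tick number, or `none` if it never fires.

t=0: input=3 -> V=0 FIRE
t=1: input=4 -> V=0 FIRE
t=2: input=0 -> V=0
t=3: input=0 -> V=0
t=4: input=4 -> V=0 FIRE
t=5: input=0 -> V=0
t=6: input=3 -> V=0 FIRE
t=7: input=2 -> V=16
t=8: input=0 -> V=12
t=9: input=1 -> V=17
t=10: input=3 -> V=0 FIRE

Answer: 0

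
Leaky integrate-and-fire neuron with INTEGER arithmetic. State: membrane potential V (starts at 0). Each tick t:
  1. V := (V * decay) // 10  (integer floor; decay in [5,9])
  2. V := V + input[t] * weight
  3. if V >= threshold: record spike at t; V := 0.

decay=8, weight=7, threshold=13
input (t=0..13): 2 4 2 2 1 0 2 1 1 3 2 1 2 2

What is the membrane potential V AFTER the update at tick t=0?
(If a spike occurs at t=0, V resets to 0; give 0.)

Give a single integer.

Answer: 0

Derivation:
t=0: input=2 -> V=0 FIRE
t=1: input=4 -> V=0 FIRE
t=2: input=2 -> V=0 FIRE
t=3: input=2 -> V=0 FIRE
t=4: input=1 -> V=7
t=5: input=0 -> V=5
t=6: input=2 -> V=0 FIRE
t=7: input=1 -> V=7
t=8: input=1 -> V=12
t=9: input=3 -> V=0 FIRE
t=10: input=2 -> V=0 FIRE
t=11: input=1 -> V=7
t=12: input=2 -> V=0 FIRE
t=13: input=2 -> V=0 FIRE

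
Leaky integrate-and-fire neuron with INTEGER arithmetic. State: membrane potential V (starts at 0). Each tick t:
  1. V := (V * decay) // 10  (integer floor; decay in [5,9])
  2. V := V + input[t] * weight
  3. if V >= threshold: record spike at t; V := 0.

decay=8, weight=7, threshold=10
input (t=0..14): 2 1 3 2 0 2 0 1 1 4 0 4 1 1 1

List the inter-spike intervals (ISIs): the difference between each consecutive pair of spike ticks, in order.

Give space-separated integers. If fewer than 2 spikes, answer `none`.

Answer: 2 1 2 3 1 2 2

Derivation:
t=0: input=2 -> V=0 FIRE
t=1: input=1 -> V=7
t=2: input=3 -> V=0 FIRE
t=3: input=2 -> V=0 FIRE
t=4: input=0 -> V=0
t=5: input=2 -> V=0 FIRE
t=6: input=0 -> V=0
t=7: input=1 -> V=7
t=8: input=1 -> V=0 FIRE
t=9: input=4 -> V=0 FIRE
t=10: input=0 -> V=0
t=11: input=4 -> V=0 FIRE
t=12: input=1 -> V=7
t=13: input=1 -> V=0 FIRE
t=14: input=1 -> V=7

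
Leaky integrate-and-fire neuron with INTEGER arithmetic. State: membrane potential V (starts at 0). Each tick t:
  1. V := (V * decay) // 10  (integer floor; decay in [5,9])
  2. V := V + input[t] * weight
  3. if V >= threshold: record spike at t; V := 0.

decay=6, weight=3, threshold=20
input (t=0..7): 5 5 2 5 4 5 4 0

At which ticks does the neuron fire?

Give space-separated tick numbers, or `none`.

t=0: input=5 -> V=15
t=1: input=5 -> V=0 FIRE
t=2: input=2 -> V=6
t=3: input=5 -> V=18
t=4: input=4 -> V=0 FIRE
t=5: input=5 -> V=15
t=6: input=4 -> V=0 FIRE
t=7: input=0 -> V=0

Answer: 1 4 6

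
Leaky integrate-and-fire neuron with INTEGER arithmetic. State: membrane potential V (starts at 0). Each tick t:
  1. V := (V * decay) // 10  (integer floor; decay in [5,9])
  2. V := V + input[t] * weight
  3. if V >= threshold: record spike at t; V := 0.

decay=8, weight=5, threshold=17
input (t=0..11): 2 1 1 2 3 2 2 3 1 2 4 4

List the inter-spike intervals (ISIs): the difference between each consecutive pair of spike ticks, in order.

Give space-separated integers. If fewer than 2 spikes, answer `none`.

Answer: 2 2 3 1

Derivation:
t=0: input=2 -> V=10
t=1: input=1 -> V=13
t=2: input=1 -> V=15
t=3: input=2 -> V=0 FIRE
t=4: input=3 -> V=15
t=5: input=2 -> V=0 FIRE
t=6: input=2 -> V=10
t=7: input=3 -> V=0 FIRE
t=8: input=1 -> V=5
t=9: input=2 -> V=14
t=10: input=4 -> V=0 FIRE
t=11: input=4 -> V=0 FIRE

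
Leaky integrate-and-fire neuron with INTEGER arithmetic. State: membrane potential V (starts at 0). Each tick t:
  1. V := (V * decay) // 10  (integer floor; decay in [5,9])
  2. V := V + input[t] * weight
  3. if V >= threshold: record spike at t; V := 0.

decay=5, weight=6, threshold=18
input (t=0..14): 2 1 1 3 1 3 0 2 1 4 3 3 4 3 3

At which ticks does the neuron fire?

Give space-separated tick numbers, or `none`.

t=0: input=2 -> V=12
t=1: input=1 -> V=12
t=2: input=1 -> V=12
t=3: input=3 -> V=0 FIRE
t=4: input=1 -> V=6
t=5: input=3 -> V=0 FIRE
t=6: input=0 -> V=0
t=7: input=2 -> V=12
t=8: input=1 -> V=12
t=9: input=4 -> V=0 FIRE
t=10: input=3 -> V=0 FIRE
t=11: input=3 -> V=0 FIRE
t=12: input=4 -> V=0 FIRE
t=13: input=3 -> V=0 FIRE
t=14: input=3 -> V=0 FIRE

Answer: 3 5 9 10 11 12 13 14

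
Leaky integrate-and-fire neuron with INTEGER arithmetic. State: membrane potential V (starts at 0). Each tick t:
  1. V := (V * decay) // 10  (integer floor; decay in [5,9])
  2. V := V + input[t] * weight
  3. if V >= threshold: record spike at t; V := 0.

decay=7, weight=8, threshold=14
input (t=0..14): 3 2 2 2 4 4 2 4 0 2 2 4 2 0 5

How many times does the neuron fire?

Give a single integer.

Answer: 13

Derivation:
t=0: input=3 -> V=0 FIRE
t=1: input=2 -> V=0 FIRE
t=2: input=2 -> V=0 FIRE
t=3: input=2 -> V=0 FIRE
t=4: input=4 -> V=0 FIRE
t=5: input=4 -> V=0 FIRE
t=6: input=2 -> V=0 FIRE
t=7: input=4 -> V=0 FIRE
t=8: input=0 -> V=0
t=9: input=2 -> V=0 FIRE
t=10: input=2 -> V=0 FIRE
t=11: input=4 -> V=0 FIRE
t=12: input=2 -> V=0 FIRE
t=13: input=0 -> V=0
t=14: input=5 -> V=0 FIRE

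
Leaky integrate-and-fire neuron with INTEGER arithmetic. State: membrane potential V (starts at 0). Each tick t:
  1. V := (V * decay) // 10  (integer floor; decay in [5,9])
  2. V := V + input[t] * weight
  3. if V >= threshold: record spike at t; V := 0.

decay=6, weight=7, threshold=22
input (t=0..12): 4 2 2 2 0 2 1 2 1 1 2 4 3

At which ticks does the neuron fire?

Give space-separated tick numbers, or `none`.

t=0: input=4 -> V=0 FIRE
t=1: input=2 -> V=14
t=2: input=2 -> V=0 FIRE
t=3: input=2 -> V=14
t=4: input=0 -> V=8
t=5: input=2 -> V=18
t=6: input=1 -> V=17
t=7: input=2 -> V=0 FIRE
t=8: input=1 -> V=7
t=9: input=1 -> V=11
t=10: input=2 -> V=20
t=11: input=4 -> V=0 FIRE
t=12: input=3 -> V=21

Answer: 0 2 7 11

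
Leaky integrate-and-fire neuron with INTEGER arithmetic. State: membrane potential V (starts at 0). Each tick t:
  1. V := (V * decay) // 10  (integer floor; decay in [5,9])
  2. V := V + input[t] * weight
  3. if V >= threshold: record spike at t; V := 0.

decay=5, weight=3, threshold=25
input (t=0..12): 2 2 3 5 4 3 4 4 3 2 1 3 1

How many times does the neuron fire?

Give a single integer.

t=0: input=2 -> V=6
t=1: input=2 -> V=9
t=2: input=3 -> V=13
t=3: input=5 -> V=21
t=4: input=4 -> V=22
t=5: input=3 -> V=20
t=6: input=4 -> V=22
t=7: input=4 -> V=23
t=8: input=3 -> V=20
t=9: input=2 -> V=16
t=10: input=1 -> V=11
t=11: input=3 -> V=14
t=12: input=1 -> V=10

Answer: 0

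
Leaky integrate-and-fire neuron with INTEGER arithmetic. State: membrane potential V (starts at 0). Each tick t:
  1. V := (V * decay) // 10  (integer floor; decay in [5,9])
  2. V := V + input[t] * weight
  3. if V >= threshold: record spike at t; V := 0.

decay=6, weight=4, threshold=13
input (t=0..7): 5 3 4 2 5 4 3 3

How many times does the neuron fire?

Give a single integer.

Answer: 5

Derivation:
t=0: input=5 -> V=0 FIRE
t=1: input=3 -> V=12
t=2: input=4 -> V=0 FIRE
t=3: input=2 -> V=8
t=4: input=5 -> V=0 FIRE
t=5: input=4 -> V=0 FIRE
t=6: input=3 -> V=12
t=7: input=3 -> V=0 FIRE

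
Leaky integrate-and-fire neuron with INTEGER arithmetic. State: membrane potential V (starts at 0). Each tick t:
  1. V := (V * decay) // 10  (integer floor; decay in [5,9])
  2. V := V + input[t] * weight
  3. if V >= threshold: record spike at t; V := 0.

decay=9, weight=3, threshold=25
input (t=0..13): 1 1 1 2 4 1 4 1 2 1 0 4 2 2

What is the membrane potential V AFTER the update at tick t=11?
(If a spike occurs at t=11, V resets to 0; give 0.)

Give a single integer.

t=0: input=1 -> V=3
t=1: input=1 -> V=5
t=2: input=1 -> V=7
t=3: input=2 -> V=12
t=4: input=4 -> V=22
t=5: input=1 -> V=22
t=6: input=4 -> V=0 FIRE
t=7: input=1 -> V=3
t=8: input=2 -> V=8
t=9: input=1 -> V=10
t=10: input=0 -> V=9
t=11: input=4 -> V=20
t=12: input=2 -> V=24
t=13: input=2 -> V=0 FIRE

Answer: 20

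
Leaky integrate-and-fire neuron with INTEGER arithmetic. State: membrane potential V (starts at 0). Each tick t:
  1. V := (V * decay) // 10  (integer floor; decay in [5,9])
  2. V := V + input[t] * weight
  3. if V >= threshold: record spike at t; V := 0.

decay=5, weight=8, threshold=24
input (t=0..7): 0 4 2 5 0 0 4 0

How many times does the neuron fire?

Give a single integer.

Answer: 3

Derivation:
t=0: input=0 -> V=0
t=1: input=4 -> V=0 FIRE
t=2: input=2 -> V=16
t=3: input=5 -> V=0 FIRE
t=4: input=0 -> V=0
t=5: input=0 -> V=0
t=6: input=4 -> V=0 FIRE
t=7: input=0 -> V=0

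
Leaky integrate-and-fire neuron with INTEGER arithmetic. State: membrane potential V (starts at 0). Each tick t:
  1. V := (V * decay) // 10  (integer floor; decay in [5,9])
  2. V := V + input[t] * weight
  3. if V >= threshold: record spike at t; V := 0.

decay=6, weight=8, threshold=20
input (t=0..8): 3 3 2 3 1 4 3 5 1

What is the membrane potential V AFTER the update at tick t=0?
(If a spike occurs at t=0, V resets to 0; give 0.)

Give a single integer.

Answer: 0

Derivation:
t=0: input=3 -> V=0 FIRE
t=1: input=3 -> V=0 FIRE
t=2: input=2 -> V=16
t=3: input=3 -> V=0 FIRE
t=4: input=1 -> V=8
t=5: input=4 -> V=0 FIRE
t=6: input=3 -> V=0 FIRE
t=7: input=5 -> V=0 FIRE
t=8: input=1 -> V=8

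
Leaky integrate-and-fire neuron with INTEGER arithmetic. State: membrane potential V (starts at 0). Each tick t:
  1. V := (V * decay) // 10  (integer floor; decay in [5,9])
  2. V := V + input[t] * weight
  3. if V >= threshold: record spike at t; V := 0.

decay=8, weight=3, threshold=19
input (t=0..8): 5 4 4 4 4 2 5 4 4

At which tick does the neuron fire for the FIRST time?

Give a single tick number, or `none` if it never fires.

t=0: input=5 -> V=15
t=1: input=4 -> V=0 FIRE
t=2: input=4 -> V=12
t=3: input=4 -> V=0 FIRE
t=4: input=4 -> V=12
t=5: input=2 -> V=15
t=6: input=5 -> V=0 FIRE
t=7: input=4 -> V=12
t=8: input=4 -> V=0 FIRE

Answer: 1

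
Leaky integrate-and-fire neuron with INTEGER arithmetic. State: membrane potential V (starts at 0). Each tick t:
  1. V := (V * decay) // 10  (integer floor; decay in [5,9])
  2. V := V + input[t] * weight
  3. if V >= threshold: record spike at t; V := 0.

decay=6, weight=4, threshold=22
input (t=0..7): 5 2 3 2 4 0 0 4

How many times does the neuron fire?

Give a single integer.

t=0: input=5 -> V=20
t=1: input=2 -> V=20
t=2: input=3 -> V=0 FIRE
t=3: input=2 -> V=8
t=4: input=4 -> V=20
t=5: input=0 -> V=12
t=6: input=0 -> V=7
t=7: input=4 -> V=20

Answer: 1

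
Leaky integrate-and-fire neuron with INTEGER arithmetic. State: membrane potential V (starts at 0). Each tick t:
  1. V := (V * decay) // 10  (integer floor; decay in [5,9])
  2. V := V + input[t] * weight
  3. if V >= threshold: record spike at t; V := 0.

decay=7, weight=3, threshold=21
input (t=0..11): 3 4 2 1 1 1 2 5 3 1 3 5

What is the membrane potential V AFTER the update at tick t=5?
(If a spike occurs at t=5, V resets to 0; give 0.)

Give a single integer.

t=0: input=3 -> V=9
t=1: input=4 -> V=18
t=2: input=2 -> V=18
t=3: input=1 -> V=15
t=4: input=1 -> V=13
t=5: input=1 -> V=12
t=6: input=2 -> V=14
t=7: input=5 -> V=0 FIRE
t=8: input=3 -> V=9
t=9: input=1 -> V=9
t=10: input=3 -> V=15
t=11: input=5 -> V=0 FIRE

Answer: 12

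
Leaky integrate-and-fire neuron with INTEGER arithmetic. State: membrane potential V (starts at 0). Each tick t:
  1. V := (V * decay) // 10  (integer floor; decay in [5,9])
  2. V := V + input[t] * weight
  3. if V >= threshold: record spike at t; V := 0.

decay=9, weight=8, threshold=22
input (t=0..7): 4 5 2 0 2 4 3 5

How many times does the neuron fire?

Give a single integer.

Answer: 6

Derivation:
t=0: input=4 -> V=0 FIRE
t=1: input=5 -> V=0 FIRE
t=2: input=2 -> V=16
t=3: input=0 -> V=14
t=4: input=2 -> V=0 FIRE
t=5: input=4 -> V=0 FIRE
t=6: input=3 -> V=0 FIRE
t=7: input=5 -> V=0 FIRE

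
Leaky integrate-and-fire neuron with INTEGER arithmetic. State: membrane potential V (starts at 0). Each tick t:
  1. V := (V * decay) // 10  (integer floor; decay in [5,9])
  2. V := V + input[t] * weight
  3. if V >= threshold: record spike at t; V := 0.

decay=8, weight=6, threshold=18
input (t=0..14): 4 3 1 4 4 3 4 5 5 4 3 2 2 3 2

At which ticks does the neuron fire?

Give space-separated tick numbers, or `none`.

Answer: 0 1 3 4 5 6 7 8 9 10 12 13

Derivation:
t=0: input=4 -> V=0 FIRE
t=1: input=3 -> V=0 FIRE
t=2: input=1 -> V=6
t=3: input=4 -> V=0 FIRE
t=4: input=4 -> V=0 FIRE
t=5: input=3 -> V=0 FIRE
t=6: input=4 -> V=0 FIRE
t=7: input=5 -> V=0 FIRE
t=8: input=5 -> V=0 FIRE
t=9: input=4 -> V=0 FIRE
t=10: input=3 -> V=0 FIRE
t=11: input=2 -> V=12
t=12: input=2 -> V=0 FIRE
t=13: input=3 -> V=0 FIRE
t=14: input=2 -> V=12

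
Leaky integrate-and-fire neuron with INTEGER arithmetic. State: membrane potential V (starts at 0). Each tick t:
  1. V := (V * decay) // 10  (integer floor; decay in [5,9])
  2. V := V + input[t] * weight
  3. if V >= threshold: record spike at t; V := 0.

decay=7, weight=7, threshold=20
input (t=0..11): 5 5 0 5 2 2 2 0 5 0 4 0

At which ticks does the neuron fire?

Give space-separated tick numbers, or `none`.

Answer: 0 1 3 5 8 10

Derivation:
t=0: input=5 -> V=0 FIRE
t=1: input=5 -> V=0 FIRE
t=2: input=0 -> V=0
t=3: input=5 -> V=0 FIRE
t=4: input=2 -> V=14
t=5: input=2 -> V=0 FIRE
t=6: input=2 -> V=14
t=7: input=0 -> V=9
t=8: input=5 -> V=0 FIRE
t=9: input=0 -> V=0
t=10: input=4 -> V=0 FIRE
t=11: input=0 -> V=0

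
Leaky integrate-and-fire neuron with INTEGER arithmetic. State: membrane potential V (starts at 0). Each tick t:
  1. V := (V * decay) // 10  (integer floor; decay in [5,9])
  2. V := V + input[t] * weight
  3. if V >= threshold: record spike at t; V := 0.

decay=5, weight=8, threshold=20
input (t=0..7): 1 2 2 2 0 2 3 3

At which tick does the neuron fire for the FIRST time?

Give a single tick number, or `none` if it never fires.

Answer: 1

Derivation:
t=0: input=1 -> V=8
t=1: input=2 -> V=0 FIRE
t=2: input=2 -> V=16
t=3: input=2 -> V=0 FIRE
t=4: input=0 -> V=0
t=5: input=2 -> V=16
t=6: input=3 -> V=0 FIRE
t=7: input=3 -> V=0 FIRE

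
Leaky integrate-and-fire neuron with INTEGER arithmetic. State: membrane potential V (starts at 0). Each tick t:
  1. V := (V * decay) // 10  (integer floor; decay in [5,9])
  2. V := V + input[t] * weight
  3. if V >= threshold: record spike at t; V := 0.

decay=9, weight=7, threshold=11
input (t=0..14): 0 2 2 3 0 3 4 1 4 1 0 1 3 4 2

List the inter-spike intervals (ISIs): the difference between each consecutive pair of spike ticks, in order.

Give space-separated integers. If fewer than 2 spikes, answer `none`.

Answer: 1 1 2 1 2 3 1 1 1

Derivation:
t=0: input=0 -> V=0
t=1: input=2 -> V=0 FIRE
t=2: input=2 -> V=0 FIRE
t=3: input=3 -> V=0 FIRE
t=4: input=0 -> V=0
t=5: input=3 -> V=0 FIRE
t=6: input=4 -> V=0 FIRE
t=7: input=1 -> V=7
t=8: input=4 -> V=0 FIRE
t=9: input=1 -> V=7
t=10: input=0 -> V=6
t=11: input=1 -> V=0 FIRE
t=12: input=3 -> V=0 FIRE
t=13: input=4 -> V=0 FIRE
t=14: input=2 -> V=0 FIRE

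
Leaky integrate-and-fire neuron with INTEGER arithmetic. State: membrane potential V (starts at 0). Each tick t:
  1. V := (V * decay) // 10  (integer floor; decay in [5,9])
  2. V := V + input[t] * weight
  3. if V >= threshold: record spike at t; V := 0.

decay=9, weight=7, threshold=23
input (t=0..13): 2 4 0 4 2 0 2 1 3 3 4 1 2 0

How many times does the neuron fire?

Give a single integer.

Answer: 5

Derivation:
t=0: input=2 -> V=14
t=1: input=4 -> V=0 FIRE
t=2: input=0 -> V=0
t=3: input=4 -> V=0 FIRE
t=4: input=2 -> V=14
t=5: input=0 -> V=12
t=6: input=2 -> V=0 FIRE
t=7: input=1 -> V=7
t=8: input=3 -> V=0 FIRE
t=9: input=3 -> V=21
t=10: input=4 -> V=0 FIRE
t=11: input=1 -> V=7
t=12: input=2 -> V=20
t=13: input=0 -> V=18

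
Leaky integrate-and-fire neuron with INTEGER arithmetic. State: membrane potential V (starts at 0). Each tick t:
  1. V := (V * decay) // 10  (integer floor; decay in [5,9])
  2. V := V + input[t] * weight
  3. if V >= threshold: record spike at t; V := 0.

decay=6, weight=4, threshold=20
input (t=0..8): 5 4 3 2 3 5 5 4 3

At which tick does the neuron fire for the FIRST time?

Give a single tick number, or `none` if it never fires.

t=0: input=5 -> V=0 FIRE
t=1: input=4 -> V=16
t=2: input=3 -> V=0 FIRE
t=3: input=2 -> V=8
t=4: input=3 -> V=16
t=5: input=5 -> V=0 FIRE
t=6: input=5 -> V=0 FIRE
t=7: input=4 -> V=16
t=8: input=3 -> V=0 FIRE

Answer: 0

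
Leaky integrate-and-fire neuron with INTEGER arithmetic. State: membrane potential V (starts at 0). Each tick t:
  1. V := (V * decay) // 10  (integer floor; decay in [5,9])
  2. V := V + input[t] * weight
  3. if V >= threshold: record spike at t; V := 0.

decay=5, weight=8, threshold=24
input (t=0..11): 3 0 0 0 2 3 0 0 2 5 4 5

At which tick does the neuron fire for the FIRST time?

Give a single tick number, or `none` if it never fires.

Answer: 0

Derivation:
t=0: input=3 -> V=0 FIRE
t=1: input=0 -> V=0
t=2: input=0 -> V=0
t=3: input=0 -> V=0
t=4: input=2 -> V=16
t=5: input=3 -> V=0 FIRE
t=6: input=0 -> V=0
t=7: input=0 -> V=0
t=8: input=2 -> V=16
t=9: input=5 -> V=0 FIRE
t=10: input=4 -> V=0 FIRE
t=11: input=5 -> V=0 FIRE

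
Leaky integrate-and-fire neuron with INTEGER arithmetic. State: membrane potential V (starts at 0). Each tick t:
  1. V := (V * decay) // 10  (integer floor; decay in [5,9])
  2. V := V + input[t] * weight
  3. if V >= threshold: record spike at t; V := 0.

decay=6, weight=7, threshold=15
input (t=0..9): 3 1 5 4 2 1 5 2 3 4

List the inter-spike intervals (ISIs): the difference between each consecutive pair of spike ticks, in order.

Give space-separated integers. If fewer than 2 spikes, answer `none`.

t=0: input=3 -> V=0 FIRE
t=1: input=1 -> V=7
t=2: input=5 -> V=0 FIRE
t=3: input=4 -> V=0 FIRE
t=4: input=2 -> V=14
t=5: input=1 -> V=0 FIRE
t=6: input=5 -> V=0 FIRE
t=7: input=2 -> V=14
t=8: input=3 -> V=0 FIRE
t=9: input=4 -> V=0 FIRE

Answer: 2 1 2 1 2 1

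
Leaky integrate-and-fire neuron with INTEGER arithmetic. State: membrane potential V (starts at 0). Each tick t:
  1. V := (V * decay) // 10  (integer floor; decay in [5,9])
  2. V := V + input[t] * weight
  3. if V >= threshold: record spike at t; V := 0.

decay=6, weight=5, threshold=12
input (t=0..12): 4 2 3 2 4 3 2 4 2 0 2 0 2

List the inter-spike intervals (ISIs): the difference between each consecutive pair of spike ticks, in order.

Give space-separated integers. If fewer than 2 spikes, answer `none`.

t=0: input=4 -> V=0 FIRE
t=1: input=2 -> V=10
t=2: input=3 -> V=0 FIRE
t=3: input=2 -> V=10
t=4: input=4 -> V=0 FIRE
t=5: input=3 -> V=0 FIRE
t=6: input=2 -> V=10
t=7: input=4 -> V=0 FIRE
t=8: input=2 -> V=10
t=9: input=0 -> V=6
t=10: input=2 -> V=0 FIRE
t=11: input=0 -> V=0
t=12: input=2 -> V=10

Answer: 2 2 1 2 3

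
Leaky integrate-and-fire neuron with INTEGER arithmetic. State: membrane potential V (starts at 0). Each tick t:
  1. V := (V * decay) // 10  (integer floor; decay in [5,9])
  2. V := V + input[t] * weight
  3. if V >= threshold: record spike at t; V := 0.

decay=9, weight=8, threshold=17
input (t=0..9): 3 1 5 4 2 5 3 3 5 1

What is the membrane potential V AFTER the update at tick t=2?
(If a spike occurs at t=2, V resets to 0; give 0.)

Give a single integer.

Answer: 0

Derivation:
t=0: input=3 -> V=0 FIRE
t=1: input=1 -> V=8
t=2: input=5 -> V=0 FIRE
t=3: input=4 -> V=0 FIRE
t=4: input=2 -> V=16
t=5: input=5 -> V=0 FIRE
t=6: input=3 -> V=0 FIRE
t=7: input=3 -> V=0 FIRE
t=8: input=5 -> V=0 FIRE
t=9: input=1 -> V=8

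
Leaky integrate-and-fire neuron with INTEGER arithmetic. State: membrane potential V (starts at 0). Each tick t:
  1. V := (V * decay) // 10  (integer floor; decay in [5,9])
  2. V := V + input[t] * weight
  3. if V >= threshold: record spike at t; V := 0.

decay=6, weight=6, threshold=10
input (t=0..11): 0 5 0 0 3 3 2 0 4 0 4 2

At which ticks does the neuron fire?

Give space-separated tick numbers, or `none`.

Answer: 1 4 5 6 8 10 11

Derivation:
t=0: input=0 -> V=0
t=1: input=5 -> V=0 FIRE
t=2: input=0 -> V=0
t=3: input=0 -> V=0
t=4: input=3 -> V=0 FIRE
t=5: input=3 -> V=0 FIRE
t=6: input=2 -> V=0 FIRE
t=7: input=0 -> V=0
t=8: input=4 -> V=0 FIRE
t=9: input=0 -> V=0
t=10: input=4 -> V=0 FIRE
t=11: input=2 -> V=0 FIRE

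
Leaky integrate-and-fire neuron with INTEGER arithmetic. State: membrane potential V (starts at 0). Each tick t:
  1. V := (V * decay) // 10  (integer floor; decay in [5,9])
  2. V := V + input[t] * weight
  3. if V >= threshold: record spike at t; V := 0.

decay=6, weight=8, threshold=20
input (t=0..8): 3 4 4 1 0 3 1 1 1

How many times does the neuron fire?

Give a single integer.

Answer: 4

Derivation:
t=0: input=3 -> V=0 FIRE
t=1: input=4 -> V=0 FIRE
t=2: input=4 -> V=0 FIRE
t=3: input=1 -> V=8
t=4: input=0 -> V=4
t=5: input=3 -> V=0 FIRE
t=6: input=1 -> V=8
t=7: input=1 -> V=12
t=8: input=1 -> V=15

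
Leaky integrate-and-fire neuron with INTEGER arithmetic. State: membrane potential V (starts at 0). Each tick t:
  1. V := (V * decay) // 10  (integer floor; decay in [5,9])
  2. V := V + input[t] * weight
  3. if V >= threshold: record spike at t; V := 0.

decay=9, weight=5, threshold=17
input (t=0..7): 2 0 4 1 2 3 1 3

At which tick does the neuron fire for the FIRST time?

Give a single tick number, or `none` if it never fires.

t=0: input=2 -> V=10
t=1: input=0 -> V=9
t=2: input=4 -> V=0 FIRE
t=3: input=1 -> V=5
t=4: input=2 -> V=14
t=5: input=3 -> V=0 FIRE
t=6: input=1 -> V=5
t=7: input=3 -> V=0 FIRE

Answer: 2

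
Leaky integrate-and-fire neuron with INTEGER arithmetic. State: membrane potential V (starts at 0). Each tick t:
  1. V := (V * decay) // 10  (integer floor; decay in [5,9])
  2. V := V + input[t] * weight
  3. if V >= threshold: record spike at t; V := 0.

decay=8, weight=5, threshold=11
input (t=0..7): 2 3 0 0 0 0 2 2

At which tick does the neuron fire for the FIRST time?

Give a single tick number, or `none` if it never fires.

t=0: input=2 -> V=10
t=1: input=3 -> V=0 FIRE
t=2: input=0 -> V=0
t=3: input=0 -> V=0
t=4: input=0 -> V=0
t=5: input=0 -> V=0
t=6: input=2 -> V=10
t=7: input=2 -> V=0 FIRE

Answer: 1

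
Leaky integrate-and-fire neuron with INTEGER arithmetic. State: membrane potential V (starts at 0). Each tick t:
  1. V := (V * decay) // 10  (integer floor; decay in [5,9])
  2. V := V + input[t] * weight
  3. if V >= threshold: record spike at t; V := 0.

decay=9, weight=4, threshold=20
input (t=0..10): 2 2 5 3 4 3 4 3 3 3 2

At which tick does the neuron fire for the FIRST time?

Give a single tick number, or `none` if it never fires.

Answer: 2

Derivation:
t=0: input=2 -> V=8
t=1: input=2 -> V=15
t=2: input=5 -> V=0 FIRE
t=3: input=3 -> V=12
t=4: input=4 -> V=0 FIRE
t=5: input=3 -> V=12
t=6: input=4 -> V=0 FIRE
t=7: input=3 -> V=12
t=8: input=3 -> V=0 FIRE
t=9: input=3 -> V=12
t=10: input=2 -> V=18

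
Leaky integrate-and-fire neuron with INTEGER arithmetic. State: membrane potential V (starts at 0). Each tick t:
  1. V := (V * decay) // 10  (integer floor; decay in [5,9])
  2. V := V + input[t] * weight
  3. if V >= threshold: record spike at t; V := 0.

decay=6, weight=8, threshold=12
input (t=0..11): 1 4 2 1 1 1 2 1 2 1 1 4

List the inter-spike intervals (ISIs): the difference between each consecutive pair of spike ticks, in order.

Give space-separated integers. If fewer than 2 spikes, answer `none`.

Answer: 1 2 2 2 2 1

Derivation:
t=0: input=1 -> V=8
t=1: input=4 -> V=0 FIRE
t=2: input=2 -> V=0 FIRE
t=3: input=1 -> V=8
t=4: input=1 -> V=0 FIRE
t=5: input=1 -> V=8
t=6: input=2 -> V=0 FIRE
t=7: input=1 -> V=8
t=8: input=2 -> V=0 FIRE
t=9: input=1 -> V=8
t=10: input=1 -> V=0 FIRE
t=11: input=4 -> V=0 FIRE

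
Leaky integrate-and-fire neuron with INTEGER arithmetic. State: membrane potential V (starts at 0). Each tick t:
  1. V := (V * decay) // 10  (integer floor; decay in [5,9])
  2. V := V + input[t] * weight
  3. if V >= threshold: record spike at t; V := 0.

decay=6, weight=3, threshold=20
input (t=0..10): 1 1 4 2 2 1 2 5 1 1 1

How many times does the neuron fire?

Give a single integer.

t=0: input=1 -> V=3
t=1: input=1 -> V=4
t=2: input=4 -> V=14
t=3: input=2 -> V=14
t=4: input=2 -> V=14
t=5: input=1 -> V=11
t=6: input=2 -> V=12
t=7: input=5 -> V=0 FIRE
t=8: input=1 -> V=3
t=9: input=1 -> V=4
t=10: input=1 -> V=5

Answer: 1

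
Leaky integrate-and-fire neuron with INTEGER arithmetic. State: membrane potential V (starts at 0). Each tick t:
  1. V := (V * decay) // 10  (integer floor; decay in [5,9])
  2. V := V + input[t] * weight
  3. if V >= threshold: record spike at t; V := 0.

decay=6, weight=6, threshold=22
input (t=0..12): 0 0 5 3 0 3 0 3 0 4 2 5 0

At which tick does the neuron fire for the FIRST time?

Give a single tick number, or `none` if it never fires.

t=0: input=0 -> V=0
t=1: input=0 -> V=0
t=2: input=5 -> V=0 FIRE
t=3: input=3 -> V=18
t=4: input=0 -> V=10
t=5: input=3 -> V=0 FIRE
t=6: input=0 -> V=0
t=7: input=3 -> V=18
t=8: input=0 -> V=10
t=9: input=4 -> V=0 FIRE
t=10: input=2 -> V=12
t=11: input=5 -> V=0 FIRE
t=12: input=0 -> V=0

Answer: 2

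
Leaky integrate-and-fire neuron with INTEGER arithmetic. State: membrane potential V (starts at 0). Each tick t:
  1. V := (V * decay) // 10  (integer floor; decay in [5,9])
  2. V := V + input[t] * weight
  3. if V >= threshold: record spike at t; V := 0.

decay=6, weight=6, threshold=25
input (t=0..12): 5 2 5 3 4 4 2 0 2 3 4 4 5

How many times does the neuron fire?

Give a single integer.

Answer: 7

Derivation:
t=0: input=5 -> V=0 FIRE
t=1: input=2 -> V=12
t=2: input=5 -> V=0 FIRE
t=3: input=3 -> V=18
t=4: input=4 -> V=0 FIRE
t=5: input=4 -> V=24
t=6: input=2 -> V=0 FIRE
t=7: input=0 -> V=0
t=8: input=2 -> V=12
t=9: input=3 -> V=0 FIRE
t=10: input=4 -> V=24
t=11: input=4 -> V=0 FIRE
t=12: input=5 -> V=0 FIRE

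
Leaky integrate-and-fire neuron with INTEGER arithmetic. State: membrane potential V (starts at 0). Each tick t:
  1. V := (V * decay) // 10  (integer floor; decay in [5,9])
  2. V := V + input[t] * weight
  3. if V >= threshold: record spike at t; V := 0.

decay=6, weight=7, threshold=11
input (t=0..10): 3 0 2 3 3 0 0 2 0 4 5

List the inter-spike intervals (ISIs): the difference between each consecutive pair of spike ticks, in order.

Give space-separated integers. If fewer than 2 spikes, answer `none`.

Answer: 2 1 1 3 2 1

Derivation:
t=0: input=3 -> V=0 FIRE
t=1: input=0 -> V=0
t=2: input=2 -> V=0 FIRE
t=3: input=3 -> V=0 FIRE
t=4: input=3 -> V=0 FIRE
t=5: input=0 -> V=0
t=6: input=0 -> V=0
t=7: input=2 -> V=0 FIRE
t=8: input=0 -> V=0
t=9: input=4 -> V=0 FIRE
t=10: input=5 -> V=0 FIRE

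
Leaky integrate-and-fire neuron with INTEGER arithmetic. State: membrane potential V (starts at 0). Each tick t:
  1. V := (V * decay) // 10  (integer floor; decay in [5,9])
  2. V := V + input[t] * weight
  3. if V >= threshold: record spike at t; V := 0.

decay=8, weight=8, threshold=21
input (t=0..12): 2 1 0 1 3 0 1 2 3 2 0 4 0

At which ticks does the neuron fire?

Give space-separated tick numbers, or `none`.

Answer: 4 7 8 11

Derivation:
t=0: input=2 -> V=16
t=1: input=1 -> V=20
t=2: input=0 -> V=16
t=3: input=1 -> V=20
t=4: input=3 -> V=0 FIRE
t=5: input=0 -> V=0
t=6: input=1 -> V=8
t=7: input=2 -> V=0 FIRE
t=8: input=3 -> V=0 FIRE
t=9: input=2 -> V=16
t=10: input=0 -> V=12
t=11: input=4 -> V=0 FIRE
t=12: input=0 -> V=0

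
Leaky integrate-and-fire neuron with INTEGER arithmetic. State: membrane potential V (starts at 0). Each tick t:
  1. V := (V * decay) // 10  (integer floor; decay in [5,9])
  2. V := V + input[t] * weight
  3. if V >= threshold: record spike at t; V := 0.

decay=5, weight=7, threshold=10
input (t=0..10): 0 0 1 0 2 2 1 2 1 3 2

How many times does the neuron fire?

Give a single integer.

t=0: input=0 -> V=0
t=1: input=0 -> V=0
t=2: input=1 -> V=7
t=3: input=0 -> V=3
t=4: input=2 -> V=0 FIRE
t=5: input=2 -> V=0 FIRE
t=6: input=1 -> V=7
t=7: input=2 -> V=0 FIRE
t=8: input=1 -> V=7
t=9: input=3 -> V=0 FIRE
t=10: input=2 -> V=0 FIRE

Answer: 5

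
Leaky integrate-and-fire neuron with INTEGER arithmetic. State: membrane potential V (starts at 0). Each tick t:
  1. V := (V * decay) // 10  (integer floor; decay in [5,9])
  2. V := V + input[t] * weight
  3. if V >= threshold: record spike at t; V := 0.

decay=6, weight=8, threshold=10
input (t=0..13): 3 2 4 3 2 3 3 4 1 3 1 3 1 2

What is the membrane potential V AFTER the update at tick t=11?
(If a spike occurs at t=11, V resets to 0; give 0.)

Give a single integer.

Answer: 0

Derivation:
t=0: input=3 -> V=0 FIRE
t=1: input=2 -> V=0 FIRE
t=2: input=4 -> V=0 FIRE
t=3: input=3 -> V=0 FIRE
t=4: input=2 -> V=0 FIRE
t=5: input=3 -> V=0 FIRE
t=6: input=3 -> V=0 FIRE
t=7: input=4 -> V=0 FIRE
t=8: input=1 -> V=8
t=9: input=3 -> V=0 FIRE
t=10: input=1 -> V=8
t=11: input=3 -> V=0 FIRE
t=12: input=1 -> V=8
t=13: input=2 -> V=0 FIRE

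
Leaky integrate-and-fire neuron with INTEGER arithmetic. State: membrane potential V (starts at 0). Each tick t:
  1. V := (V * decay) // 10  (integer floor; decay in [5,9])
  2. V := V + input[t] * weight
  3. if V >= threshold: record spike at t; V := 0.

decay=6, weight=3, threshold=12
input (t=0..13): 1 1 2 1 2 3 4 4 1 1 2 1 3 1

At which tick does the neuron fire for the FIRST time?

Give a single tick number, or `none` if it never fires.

Answer: 5

Derivation:
t=0: input=1 -> V=3
t=1: input=1 -> V=4
t=2: input=2 -> V=8
t=3: input=1 -> V=7
t=4: input=2 -> V=10
t=5: input=3 -> V=0 FIRE
t=6: input=4 -> V=0 FIRE
t=7: input=4 -> V=0 FIRE
t=8: input=1 -> V=3
t=9: input=1 -> V=4
t=10: input=2 -> V=8
t=11: input=1 -> V=7
t=12: input=3 -> V=0 FIRE
t=13: input=1 -> V=3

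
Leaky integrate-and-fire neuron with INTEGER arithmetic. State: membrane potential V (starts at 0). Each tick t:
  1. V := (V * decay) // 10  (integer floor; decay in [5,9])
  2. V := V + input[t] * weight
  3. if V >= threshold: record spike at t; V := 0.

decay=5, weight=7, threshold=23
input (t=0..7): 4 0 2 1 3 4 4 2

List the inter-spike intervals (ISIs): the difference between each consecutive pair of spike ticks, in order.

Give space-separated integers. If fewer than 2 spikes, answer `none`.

t=0: input=4 -> V=0 FIRE
t=1: input=0 -> V=0
t=2: input=2 -> V=14
t=3: input=1 -> V=14
t=4: input=3 -> V=0 FIRE
t=5: input=4 -> V=0 FIRE
t=6: input=4 -> V=0 FIRE
t=7: input=2 -> V=14

Answer: 4 1 1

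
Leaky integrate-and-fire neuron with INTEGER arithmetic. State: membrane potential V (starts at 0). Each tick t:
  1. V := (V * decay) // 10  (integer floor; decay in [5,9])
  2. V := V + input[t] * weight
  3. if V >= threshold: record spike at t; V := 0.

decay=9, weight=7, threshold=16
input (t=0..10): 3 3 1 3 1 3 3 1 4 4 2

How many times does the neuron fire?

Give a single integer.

t=0: input=3 -> V=0 FIRE
t=1: input=3 -> V=0 FIRE
t=2: input=1 -> V=7
t=3: input=3 -> V=0 FIRE
t=4: input=1 -> V=7
t=5: input=3 -> V=0 FIRE
t=6: input=3 -> V=0 FIRE
t=7: input=1 -> V=7
t=8: input=4 -> V=0 FIRE
t=9: input=4 -> V=0 FIRE
t=10: input=2 -> V=14

Answer: 7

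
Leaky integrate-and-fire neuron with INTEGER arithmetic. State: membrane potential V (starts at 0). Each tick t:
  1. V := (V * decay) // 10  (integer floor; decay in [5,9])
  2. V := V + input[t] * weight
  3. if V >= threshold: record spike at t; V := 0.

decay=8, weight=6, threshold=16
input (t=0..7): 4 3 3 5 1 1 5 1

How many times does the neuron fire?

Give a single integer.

t=0: input=4 -> V=0 FIRE
t=1: input=3 -> V=0 FIRE
t=2: input=3 -> V=0 FIRE
t=3: input=5 -> V=0 FIRE
t=4: input=1 -> V=6
t=5: input=1 -> V=10
t=6: input=5 -> V=0 FIRE
t=7: input=1 -> V=6

Answer: 5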